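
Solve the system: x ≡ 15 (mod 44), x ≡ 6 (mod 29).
499

Using Chinese Remainder Theorem:
M = 44 × 29 = 1276
M1 = 29, M2 = 44
y1 = 29^(-1) mod 44 = 41
y2 = 44^(-1) mod 29 = 2
x = (15×29×41 + 6×44×2) mod 1276 = 499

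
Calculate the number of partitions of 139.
13610949895

p(n) counts ways to write n as a sum of positive integers (order ignored).
Euler's pentagonal recurrence: p(k) = p(k-1) + p(k-2) - p(k-5) - p(k-7) + p(k-12) + p(k-15) - ... (offsets j(3j∓1)/2, signs ++--, p(0)=1, p(<0)=0).
DP table for k = 0..138: p(0)=1, p(1)=1, p(2)=2, p(3)=3, p(4)=5, p(5)=7, p(6)=11, p(7)=15, p(8)=22, p(9)=30, p(10)=42, p(11)=56, p(12)=77, p(13)=101, p(14)=135, p(15)=176, p(16)=231, p(17)=297, p(18)=385, p(19)=490, p(20)=627, p(21)=792, p(22)=1002, p(23)=1255, p(24)=1575, p(25)=1958, p(26)=2436, p(27)=3010, p(28)=3718, p(29)=4565, p(30)=5604, p(31)=6842, p(32)=8349, p(33)=10143, p(34)=12310, p(35)=14883, p(36)=17977, p(37)=21637, p(38)=26015, p(39)=31185, p(40)=37338, p(41)=44583, p(42)=53174, p(43)=63261, p(44)=75175, p(45)=89134, p(46)=105558, p(47)=124754, p(48)=147273, p(49)=173525, p(50)=204226, p(51)=239943, p(52)=281589, p(53)=329931, p(54)=386155, p(55)=451276, p(56)=526823, p(57)=614154, p(58)=715220, p(59)=831820, p(60)=966467, p(61)=1121505, p(62)=1300156, p(63)=1505499, p(64)=1741630, p(65)=2012558, p(66)=2323520, p(67)=2679689, p(68)=3087735, p(69)=3554345, p(70)=4087968, p(71)=4697205, p(72)=5392783, p(73)=6185689, p(74)=7089500, p(75)=8118264, p(76)=9289091, p(77)=10619863, p(78)=12132164, p(79)=13848650, p(80)=15796476, p(81)=18004327, p(82)=20506255, p(83)=23338469, p(84)=26543660, p(85)=30167357, p(86)=34262962, p(87)=38887673, p(88)=44108109, p(89)=49995925, p(90)=56634173, p(91)=64112359, p(92)=72533807, p(93)=82010177, p(94)=92669720, p(95)=104651419, p(96)=118114304, p(97)=133230930, p(98)=150198136, p(99)=169229875, p(100)=190569292, p(101)=214481126, p(102)=241265379, p(103)=271248950, p(104)=304801365, p(105)=342325709, p(106)=384276336, p(107)=431149389, p(108)=483502844, p(109)=541946240, p(110)=607163746, p(111)=679903203, p(112)=761002156, p(113)=851376628, p(114)=952050665, p(115)=1064144451, p(116)=1188908248, p(117)=1327710076, p(118)=1482074143, p(119)=1653668665, p(120)=1844349560, p(121)=2056148051, p(122)=2291320912, p(123)=2552338241, p(124)=2841940500, p(125)=3163127352, p(126)=3519222692, p(127)=3913864295, p(128)=4351078600, p(129)=4835271870, p(130)=5371315400, p(131)=5964539504, p(132)=6620830889, p(133)=7346629512, p(134)=8149040695, p(135)=9035836076, p(136)=10015581680, p(137)=11097645016, p(138)=12292341831.
Final step: p(139) = p(138) + p(137) - p(134) - p(132) + p(127) + p(124) - p(117) - p(113) + p(104) + p(99) - p(88) - p(82) + p(69) + p(62) - p(47) - p(39) + p(22) + p(13)
= 12292341831 + 11097645016 - 8149040695 - 6620830889 + 3913864295 + 2841940500 - 1327710076 - 851376628 + 304801365 + 169229875 - 44108109 - 20506255 + 3554345 + 1300156 - 124754 - 31185 + 1002 + 101
= 13610949895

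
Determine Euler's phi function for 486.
162

486 = 2 × 3^5
φ(n) = n × ∏(1 - 1/p) for each prime p dividing n
φ(486) = 486 × (1 - 1/2) × (1 - 1/3) = 162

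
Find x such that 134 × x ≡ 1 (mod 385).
204

gcd(134, 385) = 1, so the inverse exists.
Extended Euclidean algorithm on (385, 134):
385 = 2 × 134 + 117  ⟹  117 = (1)·385 + (-2)·134
134 = 1 × 117 + 17  ⟹  17 = (-1)·385 + (3)·134
117 = 6 × 17 + 15  ⟹  15 = (7)·385 + (-20)·134
17 = 1 × 15 + 2  ⟹  2 = (-8)·385 + (23)·134
15 = 7 × 2 + 1  ⟹  1 = (63)·385 + (-181)·134
So (-181)·134 ≡ 1 (mod 385), i.e. 134^(-1) ≡ -181 ≡ 204 (mod 385).
Check: 134 × 204 = 27336 ≡ 1 (mod 385)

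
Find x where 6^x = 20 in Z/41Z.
34

Baby-step giant-step with step n = ⌈√41⌉ = 7.
Baby steps 6^j mod 41 (j:value) for j=0..6: 0:1, 1:6, 2:36, 3:11, 4:25, 5:27, 6:39.
Giant-step multiplier: 6^(-7) ≡ 6^(40-7) = 6^33 ≡ 17 (mod 41).
Giant steps γ_i = 20·17^i mod 41: γ_0=20, γ_1=12, γ_2=40, γ_3=24, γ_4=39 (in table at j=6).
x = i·n + j = 4·7 + 6 = 34.
Check: 6^34 ≡ 20 (mod 41).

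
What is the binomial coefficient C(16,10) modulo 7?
0

Using Lucas' theorem:
Write n=16 and k=10 in base 7:
n in base 7: [2, 2]
k in base 7: [1, 3]
C(16,10) mod 7 = ∏ C(n_i, k_i) mod 7
Digit binomials (mod 7): C(2,1) = 2; C(2,3) = 0 (k_i > n_i)
Product: 2 × 0 = 0 ≡ 0 (mod 7)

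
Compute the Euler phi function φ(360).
96

360 = 2^3 × 3^2 × 5
φ(n) = n × ∏(1 - 1/p) for each prime p dividing n
φ(360) = 360 × (1 - 1/2) × (1 - 1/3) × (1 - 1/5) = 96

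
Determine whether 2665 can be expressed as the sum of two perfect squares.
8² + 51² (a=8, b=51)

Factorization: 2665 = 5 × 13 × 41
By Fermat: n is sum of two squares iff every prime p ≡ 3 (mod 4) appears to even power.
All primes ≡ 3 (mod 4) appear to even power.
Search a = 0, 1, 2, … for 2665 - a² a perfect square: first hit at a = 8: 2665 - 64 = 2601 = 51².
2665 = 8² + 51² = 64 + 2601 ✓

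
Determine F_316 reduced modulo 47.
44

Matrix identity: Q^n = [[F_(n+1), F_n], [F_n, F_(n-1)]] with Q = [[1,1],[1,0]].
n = 316 = 100111100₂. Square-and-multiply, entries mod 47:
Q^1 = [[1,1],[1,0]]
Q^2 = (Q^1)² = [[2,1],[1,1]]
Q^4 = (Q^2)² = [[5,3],[3,2]]
Q^9 = (Q^4)²·Q = [[8,34],[34,21]]
Q^19 = (Q^9)²·Q = [[44,45],[45,46]]
Q^39 = (Q^19)²·Q = [[21,13],[13,8]]
Q^79 = (Q^39)²·Q = [[0,46],[46,1]]
Q^158 = (Q^79)² = [[1,46],[46,2]]
Q^316 = (Q^158)² = [[2,44],[44,5]]
F_316 mod 47 = Q^316[0][1] = 44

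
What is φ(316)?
156

316 = 2^2 × 79
φ(n) = n × ∏(1 - 1/p) for each prime p dividing n
φ(316) = 316 × (1 - 1/2) × (1 - 1/79) = 156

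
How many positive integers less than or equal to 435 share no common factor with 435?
224

435 = 3 × 5 × 29
φ(n) = n × ∏(1 - 1/p) for each prime p dividing n
φ(435) = 435 × (1 - 1/3) × (1 - 1/5) × (1 - 1/29) = 224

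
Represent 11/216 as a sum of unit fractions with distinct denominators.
1/20 + 1/1080

Greedy algorithm:
11/216: ceiling(216/11) = 20, use 1/20
1/1080: ceiling(1080/1) = 1080, use 1/1080
Result: 11/216 = 1/20 + 1/1080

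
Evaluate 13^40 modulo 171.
4

Repeated squaring. Binary of 40 = 101000.
13^1 ≡ 13 (mod 171); 13^2 ≡ 169 (mod 171); 13^4 ≡ 4 (mod 171); 13^8 ≡ 16 (mod 171); 13^16 ≡ 85 (mod 171); 13^32 ≡ 43 (mod 171)
13^40 = 13^8 × 13^32 ≡ 4 (mod 171)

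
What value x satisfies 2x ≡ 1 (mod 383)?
192

gcd(2, 383) = 1, so the inverse exists.
Extended Euclidean algorithm on (383, 2):
383 = 191 × 2 + 1  ⟹  1 = (1)·383 + (-191)·2
So (-191)·2 ≡ 1 (mod 383), i.e. 2^(-1) ≡ -191 ≡ 192 (mod 383).
Check: 2 × 192 = 384 ≡ 1 (mod 383)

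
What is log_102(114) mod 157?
133

Baby-step giant-step with step n = ⌈√157⌉ = 13.
Baby steps 102^j mod 157 (j:value) for j=0..12: 0:1, 1:102, 2:42, 3:45, 4:37, 5:6, 6:141, 7:95, 8:113, 9:65, 10:36, 11:61, 12:99.
Giant-step multiplier: 102^(-13) ≡ 102^(156-13) = 102^143 ≡ 22 (mod 157).
Giant steps γ_i = 114·22^i mod 157: γ_0=114, γ_1=153, γ_2=69, γ_3=105, γ_4=112, γ_5=109, γ_6=43, γ_7=4, γ_8=88, γ_9=52, γ_10=45 (in table at j=3).
x = i·n + j = 10·13 + 3 = 133.
Check: 102^133 ≡ 114 (mod 157).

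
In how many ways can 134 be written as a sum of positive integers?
8149040695

p(n) counts ways to write n as a sum of positive integers (order ignored).
Euler's pentagonal recurrence: p(k) = p(k-1) + p(k-2) - p(k-5) - p(k-7) + p(k-12) + p(k-15) - ... (offsets j(3j∓1)/2, signs ++--, p(0)=1, p(<0)=0).
DP table for k = 0..133: p(0)=1, p(1)=1, p(2)=2, p(3)=3, p(4)=5, p(5)=7, p(6)=11, p(7)=15, p(8)=22, p(9)=30, p(10)=42, p(11)=56, p(12)=77, p(13)=101, p(14)=135, p(15)=176, p(16)=231, p(17)=297, p(18)=385, p(19)=490, p(20)=627, p(21)=792, p(22)=1002, p(23)=1255, p(24)=1575, p(25)=1958, p(26)=2436, p(27)=3010, p(28)=3718, p(29)=4565, p(30)=5604, p(31)=6842, p(32)=8349, p(33)=10143, p(34)=12310, p(35)=14883, p(36)=17977, p(37)=21637, p(38)=26015, p(39)=31185, p(40)=37338, p(41)=44583, p(42)=53174, p(43)=63261, p(44)=75175, p(45)=89134, p(46)=105558, p(47)=124754, p(48)=147273, p(49)=173525, p(50)=204226, p(51)=239943, p(52)=281589, p(53)=329931, p(54)=386155, p(55)=451276, p(56)=526823, p(57)=614154, p(58)=715220, p(59)=831820, p(60)=966467, p(61)=1121505, p(62)=1300156, p(63)=1505499, p(64)=1741630, p(65)=2012558, p(66)=2323520, p(67)=2679689, p(68)=3087735, p(69)=3554345, p(70)=4087968, p(71)=4697205, p(72)=5392783, p(73)=6185689, p(74)=7089500, p(75)=8118264, p(76)=9289091, p(77)=10619863, p(78)=12132164, p(79)=13848650, p(80)=15796476, p(81)=18004327, p(82)=20506255, p(83)=23338469, p(84)=26543660, p(85)=30167357, p(86)=34262962, p(87)=38887673, p(88)=44108109, p(89)=49995925, p(90)=56634173, p(91)=64112359, p(92)=72533807, p(93)=82010177, p(94)=92669720, p(95)=104651419, p(96)=118114304, p(97)=133230930, p(98)=150198136, p(99)=169229875, p(100)=190569292, p(101)=214481126, p(102)=241265379, p(103)=271248950, p(104)=304801365, p(105)=342325709, p(106)=384276336, p(107)=431149389, p(108)=483502844, p(109)=541946240, p(110)=607163746, p(111)=679903203, p(112)=761002156, p(113)=851376628, p(114)=952050665, p(115)=1064144451, p(116)=1188908248, p(117)=1327710076, p(118)=1482074143, p(119)=1653668665, p(120)=1844349560, p(121)=2056148051, p(122)=2291320912, p(123)=2552338241, p(124)=2841940500, p(125)=3163127352, p(126)=3519222692, p(127)=3913864295, p(128)=4351078600, p(129)=4835271870, p(130)=5371315400, p(131)=5964539504, p(132)=6620830889, p(133)=7346629512.
Final step: p(134) = p(133) + p(132) - p(129) - p(127) + p(122) + p(119) - p(112) - p(108) + p(99) + p(94) - p(83) - p(77) + p(64) + p(57) - p(42) - p(34) + p(17) + p(8)
= 7346629512 + 6620830889 - 4835271870 - 3913864295 + 2291320912 + 1653668665 - 761002156 - 483502844 + 169229875 + 92669720 - 23338469 - 10619863 + 1741630 + 614154 - 53174 - 12310 + 297 + 22
= 8149040695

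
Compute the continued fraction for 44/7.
[6; 3, 2]

Euclidean algorithm steps:
44 = 6 × 7 + 2
7 = 3 × 2 + 1
2 = 2 × 1 + 0
Continued fraction: [6; 3, 2]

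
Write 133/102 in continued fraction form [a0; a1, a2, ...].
[1; 3, 3, 2, 4]

Euclidean algorithm steps:
133 = 1 × 102 + 31
102 = 3 × 31 + 9
31 = 3 × 9 + 4
9 = 2 × 4 + 1
4 = 4 × 1 + 0
Continued fraction: [1; 3, 3, 2, 4]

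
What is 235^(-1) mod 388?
71

gcd(235, 388) = 1, so the inverse exists.
Extended Euclidean algorithm on (388, 235):
388 = 1 × 235 + 153  ⟹  153 = (1)·388 + (-1)·235
235 = 1 × 153 + 82  ⟹  82 = (-1)·388 + (2)·235
153 = 1 × 82 + 71  ⟹  71 = (2)·388 + (-3)·235
82 = 1 × 71 + 11  ⟹  11 = (-3)·388 + (5)·235
71 = 6 × 11 + 5  ⟹  5 = (20)·388 + (-33)·235
11 = 2 × 5 + 1  ⟹  1 = (-43)·388 + (71)·235
So (71)·235 ≡ 1 (mod 388), i.e. 235^(-1) ≡ 71 (mod 388).
Check: 235 × 71 = 16685 ≡ 1 (mod 388)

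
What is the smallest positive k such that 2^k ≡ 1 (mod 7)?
3

7 is prime, so ord(2) divides φ(7) = 6.
Divisors of 6: 1, 2, 3, 6.
Repeated squaring: 2^1 ≡ 2, 2^2 ≡ 4, 2^4 ≡ 2 (mod 7).
Test 2^d mod 7 for each divisor d in increasing order:
2^1 ≡ 2
2^2 ≡ 4
2^3 = 2^2·2^1 ≡ 1  ← first divisor giving 1
The order is 3.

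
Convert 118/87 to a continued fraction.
[1; 2, 1, 4, 6]

Euclidean algorithm steps:
118 = 1 × 87 + 31
87 = 2 × 31 + 25
31 = 1 × 25 + 6
25 = 4 × 6 + 1
6 = 6 × 1 + 0
Continued fraction: [1; 2, 1, 4, 6]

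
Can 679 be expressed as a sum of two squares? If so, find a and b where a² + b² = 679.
Not possible

Factorization: 679 = 7 × 97
By Fermat: n is sum of two squares iff every prime p ≡ 3 (mod 4) appears to even power.
Prime(s) ≡ 3 (mod 4) with odd exponent: [(7, 1)]
Therefore 679 cannot be expressed as a² + b².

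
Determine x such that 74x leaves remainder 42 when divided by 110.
x ≡ 8 (mod 55)

gcd(74, 110) = 2, which divides 42, so solutions exist.
Divide through by 2: 37x ≡ 21 (mod 55).
Find 37^(-1) mod 55 by the extended Euclidean algorithm:
55 = 1 × 37 + 18  ⟹  18 = (1)·55 + (-1)·37
37 = 2 × 18 + 1  ⟹  1 = (-2)·55 + (3)·37
So (3)·37 ≡ 1 (mod 55), i.e. 37^(-1) ≡ 3 (mod 55).
x ≡ 3 × 21 = 63 ≡ 8 (mod 55).
Check: 74 × 8 = 592 ≡ 42 (mod 110).
x ≡ 8 (mod 55), giving 2 solutions mod 110.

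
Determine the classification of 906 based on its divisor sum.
abundant

Proper divisors of 906: sum = 1 + 2 + 3 + 6 + 151 + 302 + 453 = 918
Since 918 > 906, 906 is abundant.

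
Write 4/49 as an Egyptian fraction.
1/13 + 1/213 + 1/67841 + 1/9204734721

Greedy algorithm:
4/49: ceiling(49/4) = 13, use 1/13
3/637: ceiling(637/3) = 213, use 1/213
2/135681: ceiling(135681/2) = 67841, use 1/67841
1/9204734721: ceiling(9204734721/1) = 9204734721, use 1/9204734721
Result: 4/49 = 1/13 + 1/213 + 1/67841 + 1/9204734721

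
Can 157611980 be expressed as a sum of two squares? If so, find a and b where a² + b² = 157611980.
Not possible

Factorization: 157611980 = 2^2 × 5 × 199^3
By Fermat: n is sum of two squares iff every prime p ≡ 3 (mod 4) appears to even power.
Prime(s) ≡ 3 (mod 4) with odd exponent: [(199, 3)]
Therefore 157611980 cannot be expressed as a² + b².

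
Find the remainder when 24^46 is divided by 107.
12

Repeated squaring. Binary of 46 = 101110.
24^1 ≡ 24 (mod 107); 24^2 ≡ 41 (mod 107); 24^4 ≡ 76 (mod 107); 24^8 ≡ 105 (mod 107); 24^16 ≡ 4 (mod 107); 24^32 ≡ 16 (mod 107)
24^46 = 24^2 × 24^4 × 24^8 × 24^32 ≡ 12 (mod 107)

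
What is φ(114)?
36

114 = 2 × 3 × 19
φ(n) = n × ∏(1 - 1/p) for each prime p dividing n
φ(114) = 114 × (1 - 1/2) × (1 - 1/3) × (1 - 1/19) = 36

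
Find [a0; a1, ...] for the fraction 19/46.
[0; 2, 2, 2, 1, 2]

Euclidean algorithm steps:
19 = 0 × 46 + 19
46 = 2 × 19 + 8
19 = 2 × 8 + 3
8 = 2 × 3 + 2
3 = 1 × 2 + 1
2 = 2 × 1 + 0
Continued fraction: [0; 2, 2, 2, 1, 2]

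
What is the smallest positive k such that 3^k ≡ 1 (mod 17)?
16

17 is prime, so ord(3) divides φ(17) = 16.
Divisors of 16: 1, 2, 4, 8, 16.
Repeated squaring: 3^1 ≡ 3, 3^2 ≡ 9, 3^4 ≡ 13, 3^8 ≡ 16, 3^16 ≡ 1 (mod 17).
Test 3^d mod 17 for each divisor d in increasing order:
3^1 ≡ 3
3^2 ≡ 9
3^4 ≡ 13
3^8 ≡ 16
3^16 ≡ 1  ← first divisor giving 1
The order is 16.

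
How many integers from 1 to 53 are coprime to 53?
52

53 = 53
φ(n) = n × ∏(1 - 1/p) for each prime p dividing n
φ(53) = 53 × (1 - 1/53) = 52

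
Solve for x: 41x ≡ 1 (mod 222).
65

gcd(41, 222) = 1, so the inverse exists.
Extended Euclidean algorithm on (222, 41):
222 = 5 × 41 + 17  ⟹  17 = (1)·222 + (-5)·41
41 = 2 × 17 + 7  ⟹  7 = (-2)·222 + (11)·41
17 = 2 × 7 + 3  ⟹  3 = (5)·222 + (-27)·41
7 = 2 × 3 + 1  ⟹  1 = (-12)·222 + (65)·41
So (65)·41 ≡ 1 (mod 222), i.e. 41^(-1) ≡ 65 (mod 222).
Check: 41 × 65 = 2665 ≡ 1 (mod 222)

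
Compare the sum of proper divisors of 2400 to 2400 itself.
abundant

Proper divisors of 2400: sum = 1 + 2 + 3 + 4 + 5 + 6 + 8 + 10 + ... + 480 + 600 + 800 + 1200 (35 divisors) = 5412
Since 5412 > 2400, 2400 is abundant.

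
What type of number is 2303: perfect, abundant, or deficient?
deficient

Proper divisors of 2303: sum = 1 + 7 + 47 + 49 + 329 = 433
Since 433 < 2303, 2303 is deficient.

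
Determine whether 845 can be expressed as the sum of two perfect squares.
2² + 29² (a=2, b=29)

Factorization: 845 = 5 × 13^2
By Fermat: n is sum of two squares iff every prime p ≡ 3 (mod 4) appears to even power.
All primes ≡ 3 (mod 4) appear to even power.
Search a = 0, 1, 2, … for 845 - a² a perfect square: first hit at a = 2: 845 - 4 = 841 = 29².
845 = 2² + 29² = 4 + 841 ✓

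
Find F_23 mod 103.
23

Matrix identity: Q^n = [[F_(n+1), F_n], [F_n, F_(n-1)]] with Q = [[1,1],[1,0]].
n = 23 = 10111₂. Square-and-multiply, entries mod 103:
Q^1 = [[1,1],[1,0]]
Q^2 = (Q^1)² = [[2,1],[1,1]]
Q^5 = (Q^2)²·Q = [[8,5],[5,3]]
Q^11 = (Q^5)²·Q = [[41,89],[89,55]]
Q^23 = (Q^11)²·Q = [[18,23],[23,98]]
F_23 mod 103 = Q^23[0][1] = 23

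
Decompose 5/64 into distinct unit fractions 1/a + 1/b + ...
1/13 + 1/832

Greedy algorithm:
5/64: ceiling(64/5) = 13, use 1/13
1/832: ceiling(832/1) = 832, use 1/832
Result: 5/64 = 1/13 + 1/832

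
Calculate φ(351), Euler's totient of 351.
216

351 = 3^3 × 13
φ(n) = n × ∏(1 - 1/p) for each prime p dividing n
φ(351) = 351 × (1 - 1/3) × (1 - 1/13) = 216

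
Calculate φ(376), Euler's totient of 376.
184

376 = 2^3 × 47
φ(n) = n × ∏(1 - 1/p) for each prime p dividing n
φ(376) = 376 × (1 - 1/2) × (1 - 1/47) = 184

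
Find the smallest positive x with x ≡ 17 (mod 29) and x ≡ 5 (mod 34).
481

Using Chinese Remainder Theorem:
M = 29 × 34 = 986
M1 = 34, M2 = 29
y1 = 34^(-1) mod 29 = 6
y2 = 29^(-1) mod 34 = 27
x = (17×34×6 + 5×29×27) mod 986 = 481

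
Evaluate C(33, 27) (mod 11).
0

Using Lucas' theorem:
Write n=33 and k=27 in base 11:
n in base 11: [3, 0]
k in base 11: [2, 5]
C(33,27) mod 11 = ∏ C(n_i, k_i) mod 11
Digit binomials (mod 11): C(3,2) = 3; C(0,5) = 0 (k_i > n_i)
Product: 3 × 0 = 0 ≡ 0 (mod 11)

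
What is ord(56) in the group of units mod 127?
126

127 is prime, so ord(56) divides φ(127) = 126.
Divisors of 126: 1, 2, 3, 6, 7, 9, 14, 18, 21, 42, 63, 126.
Repeated squaring: 56^1 ≡ 56, 56^2 ≡ 88, 56^4 ≡ 124, 56^8 ≡ 9, 56^16 ≡ 81, 56^32 ≡ 84, 56^64 ≡ 71 (mod 127).
Test 56^d mod 127 for each divisor d in increasing order:
56^1 ≡ 56
56^2 ≡ 88
56^3 = 56^2·56^1 ≡ 102
56^6 = 56^4·56^2 ≡ 117
56^7 = 56^4·56^2·56^1 ≡ 75
56^9 = 56^8·56^1 ≡ 123
56^14 = 56^8·56^4·56^2 ≡ 37
56^18 = 56^16·56^2 ≡ 16
56^21 = 56^16·56^4·56^1 ≡ 108
56^42 = 56^32·56^8·56^2 ≡ 107
56^63 = 56^32·56^16·56^8·56^4·56^2·56^1 ≡ 126
56^126 = 56^64·56^32·56^16·56^8·56^4·56^2 ≡ 1  ← first divisor giving 1
The order is 126.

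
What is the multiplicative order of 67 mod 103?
102

103 is prime, so ord(67) divides φ(103) = 102.
Divisors of 102: 1, 2, 3, 6, 17, 34, 51, 102.
Repeated squaring: 67^1 ≡ 67, 67^2 ≡ 60, 67^4 ≡ 98, 67^8 ≡ 25, 67^16 ≡ 7, 67^32 ≡ 49, 67^64 ≡ 32 (mod 103).
Test 67^d mod 103 for each divisor d in increasing order:
67^1 ≡ 67
67^2 ≡ 60
67^3 = 67^2·67^1 ≡ 3
67^6 = 67^4·67^2 ≡ 9
67^17 = 67^16·67^1 ≡ 57
67^34 = 67^32·67^2 ≡ 56
67^51 = 67^32·67^16·67^2·67^1 ≡ 102
67^102 = 67^64·67^32·67^4·67^2 ≡ 1  ← first divisor giving 1
The order is 102.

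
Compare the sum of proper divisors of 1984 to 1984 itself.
abundant

Proper divisors of 1984: sum = 1 + 2 + 4 + 8 + 16 + 31 + 32 + 62 + 64 + 124 + 248 + 496 + 992 = 2080
Since 2080 > 1984, 1984 is abundant.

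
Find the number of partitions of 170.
274768617130

p(n) counts ways to write n as a sum of positive integers (order ignored).
Euler's pentagonal recurrence: p(k) = p(k-1) + p(k-2) - p(k-5) - p(k-7) + p(k-12) + p(k-15) - ... (offsets j(3j∓1)/2, signs ++--, p(0)=1, p(<0)=0).
DP table for k = 0..169: p(0)=1, p(1)=1, p(2)=2, p(3)=3, p(4)=5, p(5)=7, p(6)=11, p(7)=15, p(8)=22, p(9)=30, p(10)=42, p(11)=56, p(12)=77, p(13)=101, p(14)=135, p(15)=176, p(16)=231, p(17)=297, p(18)=385, p(19)=490, p(20)=627, p(21)=792, p(22)=1002, p(23)=1255, p(24)=1575, p(25)=1958, p(26)=2436, p(27)=3010, p(28)=3718, p(29)=4565, p(30)=5604, p(31)=6842, p(32)=8349, p(33)=10143, p(34)=12310, p(35)=14883, p(36)=17977, p(37)=21637, p(38)=26015, p(39)=31185, p(40)=37338, p(41)=44583, p(42)=53174, p(43)=63261, p(44)=75175, p(45)=89134, p(46)=105558, p(47)=124754, p(48)=147273, p(49)=173525, p(50)=204226, p(51)=239943, p(52)=281589, p(53)=329931, p(54)=386155, p(55)=451276, p(56)=526823, p(57)=614154, p(58)=715220, p(59)=831820, p(60)=966467, p(61)=1121505, p(62)=1300156, p(63)=1505499, p(64)=1741630, p(65)=2012558, p(66)=2323520, p(67)=2679689, p(68)=3087735, p(69)=3554345, p(70)=4087968, p(71)=4697205, p(72)=5392783, p(73)=6185689, p(74)=7089500, p(75)=8118264, p(76)=9289091, p(77)=10619863, p(78)=12132164, p(79)=13848650, p(80)=15796476, p(81)=18004327, p(82)=20506255, p(83)=23338469, p(84)=26543660, p(85)=30167357, p(86)=34262962, p(87)=38887673, p(88)=44108109, p(89)=49995925, p(90)=56634173, p(91)=64112359, p(92)=72533807, p(93)=82010177, p(94)=92669720, p(95)=104651419, p(96)=118114304, p(97)=133230930, p(98)=150198136, p(99)=169229875, p(100)=190569292, p(101)=214481126, p(102)=241265379, p(103)=271248950, p(104)=304801365, p(105)=342325709, p(106)=384276336, p(107)=431149389, p(108)=483502844, p(109)=541946240, p(110)=607163746, p(111)=679903203, p(112)=761002156, p(113)=851376628, p(114)=952050665, p(115)=1064144451, p(116)=1188908248, p(117)=1327710076, p(118)=1482074143, p(119)=1653668665, p(120)=1844349560, p(121)=2056148051, p(122)=2291320912, p(123)=2552338241, p(124)=2841940500, p(125)=3163127352, p(126)=3519222692, p(127)=3913864295, p(128)=4351078600, p(129)=4835271870, p(130)=5371315400, p(131)=5964539504, p(132)=6620830889, p(133)=7346629512, p(134)=8149040695, p(135)=9035836076, p(136)=10015581680, p(137)=11097645016, p(138)=12292341831, p(139)=13610949895, p(140)=15065878135, p(141)=16670689208, p(142)=18440293320, p(143)=20390982757, p(144)=22540654445, p(145)=24908858009, p(146)=27517052599, p(147)=30388671978, p(148)=33549419497, p(149)=37027355200, p(150)=40853235313, p(151)=45060624582, p(152)=49686288421, p(153)=54770336324, p(154)=60356673280, p(155)=66493182097, p(156)=73232243759, p(157)=80630964769, p(158)=88751778802, p(159)=97662728555, p(160)=107438159466, p(161)=118159068427, p(162)=129913904637, p(163)=142798995930, p(164)=156919475295, p(165)=172389800255, p(166)=189334822579, p(167)=207890420102, p(168)=228204732751, p(169)=250438925115.
Final step: p(170) = p(169) + p(168) - p(165) - p(163) + p(158) + p(155) - p(148) - p(144) + p(135) + p(130) - p(119) - p(113) + p(100) + p(93) - p(78) - p(70) + p(53) + p(44) - p(25) - p(15)
= 250438925115 + 228204732751 - 172389800255 - 142798995930 + 88751778802 + 66493182097 - 33549419497 - 22540654445 + 9035836076 + 5371315400 - 1653668665 - 851376628 + 190569292 + 82010177 - 12132164 - 4087968 + 329931 + 75175 - 1958 - 176
= 274768617130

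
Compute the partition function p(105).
342325709

p(n) counts ways to write n as a sum of positive integers (order ignored).
Euler's pentagonal recurrence: p(k) = p(k-1) + p(k-2) - p(k-5) - p(k-7) + p(k-12) + p(k-15) - ... (offsets j(3j∓1)/2, signs ++--, p(0)=1, p(<0)=0).
DP table for k = 0..104: p(0)=1, p(1)=1, p(2)=2, p(3)=3, p(4)=5, p(5)=7, p(6)=11, p(7)=15, p(8)=22, p(9)=30, p(10)=42, p(11)=56, p(12)=77, p(13)=101, p(14)=135, p(15)=176, p(16)=231, p(17)=297, p(18)=385, p(19)=490, p(20)=627, p(21)=792, p(22)=1002, p(23)=1255, p(24)=1575, p(25)=1958, p(26)=2436, p(27)=3010, p(28)=3718, p(29)=4565, p(30)=5604, p(31)=6842, p(32)=8349, p(33)=10143, p(34)=12310, p(35)=14883, p(36)=17977, p(37)=21637, p(38)=26015, p(39)=31185, p(40)=37338, p(41)=44583, p(42)=53174, p(43)=63261, p(44)=75175, p(45)=89134, p(46)=105558, p(47)=124754, p(48)=147273, p(49)=173525, p(50)=204226, p(51)=239943, p(52)=281589, p(53)=329931, p(54)=386155, p(55)=451276, p(56)=526823, p(57)=614154, p(58)=715220, p(59)=831820, p(60)=966467, p(61)=1121505, p(62)=1300156, p(63)=1505499, p(64)=1741630, p(65)=2012558, p(66)=2323520, p(67)=2679689, p(68)=3087735, p(69)=3554345, p(70)=4087968, p(71)=4697205, p(72)=5392783, p(73)=6185689, p(74)=7089500, p(75)=8118264, p(76)=9289091, p(77)=10619863, p(78)=12132164, p(79)=13848650, p(80)=15796476, p(81)=18004327, p(82)=20506255, p(83)=23338469, p(84)=26543660, p(85)=30167357, p(86)=34262962, p(87)=38887673, p(88)=44108109, p(89)=49995925, p(90)=56634173, p(91)=64112359, p(92)=72533807, p(93)=82010177, p(94)=92669720, p(95)=104651419, p(96)=118114304, p(97)=133230930, p(98)=150198136, p(99)=169229875, p(100)=190569292, p(101)=214481126, p(102)=241265379, p(103)=271248950, p(104)=304801365.
Final step: p(105) = p(104) + p(103) - p(100) - p(98) + p(93) + p(90) - p(83) - p(79) + p(70) + p(65) - p(54) - p(48) + p(35) + p(28) - p(13) - p(5)
= 304801365 + 271248950 - 190569292 - 150198136 + 82010177 + 56634173 - 23338469 - 13848650 + 4087968 + 2012558 - 386155 - 147273 + 14883 + 3718 - 101 - 7
= 342325709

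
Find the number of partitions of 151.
45060624582

p(n) counts ways to write n as a sum of positive integers (order ignored).
Euler's pentagonal recurrence: p(k) = p(k-1) + p(k-2) - p(k-5) - p(k-7) + p(k-12) + p(k-15) - ... (offsets j(3j∓1)/2, signs ++--, p(0)=1, p(<0)=0).
DP table for k = 0..150: p(0)=1, p(1)=1, p(2)=2, p(3)=3, p(4)=5, p(5)=7, p(6)=11, p(7)=15, p(8)=22, p(9)=30, p(10)=42, p(11)=56, p(12)=77, p(13)=101, p(14)=135, p(15)=176, p(16)=231, p(17)=297, p(18)=385, p(19)=490, p(20)=627, p(21)=792, p(22)=1002, p(23)=1255, p(24)=1575, p(25)=1958, p(26)=2436, p(27)=3010, p(28)=3718, p(29)=4565, p(30)=5604, p(31)=6842, p(32)=8349, p(33)=10143, p(34)=12310, p(35)=14883, p(36)=17977, p(37)=21637, p(38)=26015, p(39)=31185, p(40)=37338, p(41)=44583, p(42)=53174, p(43)=63261, p(44)=75175, p(45)=89134, p(46)=105558, p(47)=124754, p(48)=147273, p(49)=173525, p(50)=204226, p(51)=239943, p(52)=281589, p(53)=329931, p(54)=386155, p(55)=451276, p(56)=526823, p(57)=614154, p(58)=715220, p(59)=831820, p(60)=966467, p(61)=1121505, p(62)=1300156, p(63)=1505499, p(64)=1741630, p(65)=2012558, p(66)=2323520, p(67)=2679689, p(68)=3087735, p(69)=3554345, p(70)=4087968, p(71)=4697205, p(72)=5392783, p(73)=6185689, p(74)=7089500, p(75)=8118264, p(76)=9289091, p(77)=10619863, p(78)=12132164, p(79)=13848650, p(80)=15796476, p(81)=18004327, p(82)=20506255, p(83)=23338469, p(84)=26543660, p(85)=30167357, p(86)=34262962, p(87)=38887673, p(88)=44108109, p(89)=49995925, p(90)=56634173, p(91)=64112359, p(92)=72533807, p(93)=82010177, p(94)=92669720, p(95)=104651419, p(96)=118114304, p(97)=133230930, p(98)=150198136, p(99)=169229875, p(100)=190569292, p(101)=214481126, p(102)=241265379, p(103)=271248950, p(104)=304801365, p(105)=342325709, p(106)=384276336, p(107)=431149389, p(108)=483502844, p(109)=541946240, p(110)=607163746, p(111)=679903203, p(112)=761002156, p(113)=851376628, p(114)=952050665, p(115)=1064144451, p(116)=1188908248, p(117)=1327710076, p(118)=1482074143, p(119)=1653668665, p(120)=1844349560, p(121)=2056148051, p(122)=2291320912, p(123)=2552338241, p(124)=2841940500, p(125)=3163127352, p(126)=3519222692, p(127)=3913864295, p(128)=4351078600, p(129)=4835271870, p(130)=5371315400, p(131)=5964539504, p(132)=6620830889, p(133)=7346629512, p(134)=8149040695, p(135)=9035836076, p(136)=10015581680, p(137)=11097645016, p(138)=12292341831, p(139)=13610949895, p(140)=15065878135, p(141)=16670689208, p(142)=18440293320, p(143)=20390982757, p(144)=22540654445, p(145)=24908858009, p(146)=27517052599, p(147)=30388671978, p(148)=33549419497, p(149)=37027355200, p(150)=40853235313.
Final step: p(151) = p(150) + p(149) - p(146) - p(144) + p(139) + p(136) - p(129) - p(125) + p(116) + p(111) - p(100) - p(94) + p(81) + p(74) - p(59) - p(51) + p(34) + p(25) - p(6)
= 40853235313 + 37027355200 - 27517052599 - 22540654445 + 13610949895 + 10015581680 - 4835271870 - 3163127352 + 1188908248 + 679903203 - 190569292 - 92669720 + 18004327 + 7089500 - 831820 - 239943 + 12310 + 1958 - 11
= 45060624582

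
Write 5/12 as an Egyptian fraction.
1/3 + 1/12

Greedy algorithm:
5/12: ceiling(12/5) = 3, use 1/3
1/12: ceiling(12/1) = 12, use 1/12
Result: 5/12 = 1/3 + 1/12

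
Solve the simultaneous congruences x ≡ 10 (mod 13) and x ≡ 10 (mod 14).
10

Using Chinese Remainder Theorem:
M = 13 × 14 = 182
M1 = 14, M2 = 13
y1 = 14^(-1) mod 13 = 1
y2 = 13^(-1) mod 14 = 13
x = (10×14×1 + 10×13×13) mod 182 = 10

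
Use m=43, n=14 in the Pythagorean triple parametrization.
(1653, 1204, 2045)

Euclid's formula: a = m² - n², b = 2mn, c = m² + n²
m = 43, n = 14
a = 43² - 14² = 1849 - 196 = 1653
b = 2 × 43 × 14 = 1204
c = 43² + 14² = 1849 + 196 = 2045
Verification: 1653² + 1204² = 2732409 + 1449616 = 4182025 = 2045² ✓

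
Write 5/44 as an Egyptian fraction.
1/9 + 1/396

Greedy algorithm:
5/44: ceiling(44/5) = 9, use 1/9
1/396: ceiling(396/1) = 396, use 1/396
Result: 5/44 = 1/9 + 1/396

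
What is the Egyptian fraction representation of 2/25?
1/13 + 1/325

Greedy algorithm:
2/25: ceiling(25/2) = 13, use 1/13
1/325: ceiling(325/1) = 325, use 1/325
Result: 2/25 = 1/13 + 1/325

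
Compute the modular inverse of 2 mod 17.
9

gcd(2, 17) = 1, so the inverse exists.
Extended Euclidean algorithm on (17, 2):
17 = 8 × 2 + 1  ⟹  1 = (1)·17 + (-8)·2
So (-8)·2 ≡ 1 (mod 17), i.e. 2^(-1) ≡ -8 ≡ 9 (mod 17).
Check: 2 × 9 = 18 ≡ 1 (mod 17)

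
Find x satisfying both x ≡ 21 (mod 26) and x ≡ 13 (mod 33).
541

Using Chinese Remainder Theorem:
M = 26 × 33 = 858
M1 = 33, M2 = 26
y1 = 33^(-1) mod 26 = 15
y2 = 26^(-1) mod 33 = 14
x = (21×33×15 + 13×26×14) mod 858 = 541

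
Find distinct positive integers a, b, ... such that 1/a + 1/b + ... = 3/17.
1/6 + 1/102

Greedy algorithm:
3/17: ceiling(17/3) = 6, use 1/6
1/102: ceiling(102/1) = 102, use 1/102
Result: 3/17 = 1/6 + 1/102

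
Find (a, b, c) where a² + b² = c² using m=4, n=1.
(15, 8, 17)

Euclid's formula: a = m² - n², b = 2mn, c = m² + n²
m = 4, n = 1
a = 4² - 1² = 16 - 1 = 15
b = 2 × 4 × 1 = 8
c = 4² + 1² = 16 + 1 = 17
Verification: 15² + 8² = 225 + 64 = 289 = 17² ✓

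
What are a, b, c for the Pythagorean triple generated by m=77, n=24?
(5353, 3696, 6505)

Euclid's formula: a = m² - n², b = 2mn, c = m² + n²
m = 77, n = 24
a = 77² - 24² = 5929 - 576 = 5353
b = 2 × 77 × 24 = 3696
c = 77² + 24² = 5929 + 576 = 6505
Verification: 5353² + 3696² = 28654609 + 13660416 = 42315025 = 6505² ✓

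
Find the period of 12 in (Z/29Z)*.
4

29 is prime, so ord(12) divides φ(29) = 28.
Divisors of 28: 1, 2, 4, 7, 14, 28.
Repeated squaring: 12^1 ≡ 12, 12^2 ≡ 28, 12^4 ≡ 1, 12^8 ≡ 1, 12^16 ≡ 1 (mod 29).
Test 12^d mod 29 for each divisor d in increasing order:
12^1 ≡ 12
12^2 ≡ 28
12^4 ≡ 1  ← first divisor giving 1
The order is 4.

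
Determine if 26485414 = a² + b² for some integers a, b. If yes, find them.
Not possible

Factorization: 26485414 = 2 × 37 × 71^3
By Fermat: n is sum of two squares iff every prime p ≡ 3 (mod 4) appears to even power.
Prime(s) ≡ 3 (mod 4) with odd exponent: [(71, 3)]
Therefore 26485414 cannot be expressed as a² + b².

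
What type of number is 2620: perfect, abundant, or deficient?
abundant

Proper divisors of 2620: sum = 1 + 2 + 4 + 5 + 10 + 20 + 131 + 262 + 524 + 655 + 1310 = 2924
Since 2924 > 2620, 2620 is abundant.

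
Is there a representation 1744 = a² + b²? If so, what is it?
12² + 40² (a=12, b=40)

Factorization: 1744 = 2^4 × 109
By Fermat: n is sum of two squares iff every prime p ≡ 3 (mod 4) appears to even power.
All primes ≡ 3 (mod 4) appear to even power.
Search a = 0, 1, 2, … for 1744 - a² a perfect square: first hit at a = 12: 1744 - 144 = 1600 = 40².
1744 = 12² + 40² = 144 + 1600 ✓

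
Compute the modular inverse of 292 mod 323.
125

gcd(292, 323) = 1, so the inverse exists.
Extended Euclidean algorithm on (323, 292):
323 = 1 × 292 + 31  ⟹  31 = (1)·323 + (-1)·292
292 = 9 × 31 + 13  ⟹  13 = (-9)·323 + (10)·292
31 = 2 × 13 + 5  ⟹  5 = (19)·323 + (-21)·292
13 = 2 × 5 + 3  ⟹  3 = (-47)·323 + (52)·292
5 = 1 × 3 + 2  ⟹  2 = (66)·323 + (-73)·292
3 = 1 × 2 + 1  ⟹  1 = (-113)·323 + (125)·292
So (125)·292 ≡ 1 (mod 323), i.e. 292^(-1) ≡ 125 (mod 323).
Check: 292 × 125 = 36500 ≡ 1 (mod 323)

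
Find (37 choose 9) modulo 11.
0

Using Lucas' theorem:
Write n=37 and k=9 in base 11:
n in base 11: [3, 4]
k in base 11: [0, 9]
C(37,9) mod 11 = ∏ C(n_i, k_i) mod 11
Digit binomials (mod 11): C(3,0) = 1; C(4,9) = 0 (k_i > n_i)
Product: 1 × 0 = 0 ≡ 0 (mod 11)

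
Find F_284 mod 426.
3

Matrix identity: Q^n = [[F_(n+1), F_n], [F_n, F_(n-1)]] with Q = [[1,1],[1,0]].
n = 284 = 100011100₂. Square-and-multiply, entries mod 426:
Q^1 = [[1,1],[1,0]]
Q^2 = (Q^1)² = [[2,1],[1,1]]
Q^4 = (Q^2)² = [[5,3],[3,2]]
Q^8 = (Q^4)² = [[34,21],[21,13]]
Q^17 = (Q^8)²·Q = [[28,319],[319,135]]
Q^35 = (Q^17)²·Q = [[330,305],[305,25]]
Q^71 = (Q^35)²·Q = [[72,1],[1,71]]
Q^142 = (Q^71)² = [[73,143],[143,356]]
Q^284 = (Q^142)² = [[218,3],[3,215]]
F_284 mod 426 = Q^284[0][1] = 3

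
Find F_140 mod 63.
60

Matrix identity: Q^n = [[F_(n+1), F_n], [F_n, F_(n-1)]] with Q = [[1,1],[1,0]].
n = 140 = 10001100₂. Square-and-multiply, entries mod 63:
Q^1 = [[1,1],[1,0]]
Q^2 = (Q^1)² = [[2,1],[1,1]]
Q^4 = (Q^2)² = [[5,3],[3,2]]
Q^8 = (Q^4)² = [[34,21],[21,13]]
Q^17 = (Q^8)²·Q = [[1,22],[22,42]]
Q^35 = (Q^17)²·Q = [[45,44],[44,1]]
Q^70 = (Q^35)² = [[55,8],[8,47]]
Q^140 = (Q^70)² = [[2,60],[60,5]]
F_140 mod 63 = Q^140[0][1] = 60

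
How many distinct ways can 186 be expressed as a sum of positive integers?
1171432692373

p(n) counts ways to write n as a sum of positive integers (order ignored).
Euler's pentagonal recurrence: p(k) = p(k-1) + p(k-2) - p(k-5) - p(k-7) + p(k-12) + p(k-15) - ... (offsets j(3j∓1)/2, signs ++--, p(0)=1, p(<0)=0).
DP table for k = 0..185: p(0)=1, p(1)=1, p(2)=2, p(3)=3, p(4)=5, p(5)=7, p(6)=11, p(7)=15, p(8)=22, p(9)=30, p(10)=42, p(11)=56, p(12)=77, p(13)=101, p(14)=135, p(15)=176, p(16)=231, p(17)=297, p(18)=385, p(19)=490, p(20)=627, p(21)=792, p(22)=1002, p(23)=1255, p(24)=1575, p(25)=1958, p(26)=2436, p(27)=3010, p(28)=3718, p(29)=4565, p(30)=5604, p(31)=6842, p(32)=8349, p(33)=10143, p(34)=12310, p(35)=14883, p(36)=17977, p(37)=21637, p(38)=26015, p(39)=31185, p(40)=37338, p(41)=44583, p(42)=53174, p(43)=63261, p(44)=75175, p(45)=89134, p(46)=105558, p(47)=124754, p(48)=147273, p(49)=173525, p(50)=204226, p(51)=239943, p(52)=281589, p(53)=329931, p(54)=386155, p(55)=451276, p(56)=526823, p(57)=614154, p(58)=715220, p(59)=831820, p(60)=966467, p(61)=1121505, p(62)=1300156, p(63)=1505499, p(64)=1741630, p(65)=2012558, p(66)=2323520, p(67)=2679689, p(68)=3087735, p(69)=3554345, p(70)=4087968, p(71)=4697205, p(72)=5392783, p(73)=6185689, p(74)=7089500, p(75)=8118264, p(76)=9289091, p(77)=10619863, p(78)=12132164, p(79)=13848650, p(80)=15796476, p(81)=18004327, p(82)=20506255, p(83)=23338469, p(84)=26543660, p(85)=30167357, p(86)=34262962, p(87)=38887673, p(88)=44108109, p(89)=49995925, p(90)=56634173, p(91)=64112359, p(92)=72533807, p(93)=82010177, p(94)=92669720, p(95)=104651419, p(96)=118114304, p(97)=133230930, p(98)=150198136, p(99)=169229875, p(100)=190569292, p(101)=214481126, p(102)=241265379, p(103)=271248950, p(104)=304801365, p(105)=342325709, p(106)=384276336, p(107)=431149389, p(108)=483502844, p(109)=541946240, p(110)=607163746, p(111)=679903203, p(112)=761002156, p(113)=851376628, p(114)=952050665, p(115)=1064144451, p(116)=1188908248, p(117)=1327710076, p(118)=1482074143, p(119)=1653668665, p(120)=1844349560, p(121)=2056148051, p(122)=2291320912, p(123)=2552338241, p(124)=2841940500, p(125)=3163127352, p(126)=3519222692, p(127)=3913864295, p(128)=4351078600, p(129)=4835271870, p(130)=5371315400, p(131)=5964539504, p(132)=6620830889, p(133)=7346629512, p(134)=8149040695, p(135)=9035836076, p(136)=10015581680, p(137)=11097645016, p(138)=12292341831, p(139)=13610949895, p(140)=15065878135, p(141)=16670689208, p(142)=18440293320, p(143)=20390982757, p(144)=22540654445, p(145)=24908858009, p(146)=27517052599, p(147)=30388671978, p(148)=33549419497, p(149)=37027355200, p(150)=40853235313, p(151)=45060624582, p(152)=49686288421, p(153)=54770336324, p(154)=60356673280, p(155)=66493182097, p(156)=73232243759, p(157)=80630964769, p(158)=88751778802, p(159)=97662728555, p(160)=107438159466, p(161)=118159068427, p(162)=129913904637, p(163)=142798995930, p(164)=156919475295, p(165)=172389800255, p(166)=189334822579, p(167)=207890420102, p(168)=228204732751, p(169)=250438925115, p(170)=274768617130, p(171)=301384802048, p(172)=330495499613, p(173)=362326859895, p(174)=397125074750, p(175)=435157697830, p(176)=476715857290, p(177)=522115831195, p(178)=571701605655, p(179)=625846753120, p(180)=684957390936, p(181)=749474411781, p(182)=819876908323, p(183)=896684817527, p(184)=980462880430, p(185)=1071823774337.
Final step: p(186) = p(185) + p(184) - p(181) - p(179) + p(174) + p(171) - p(164) - p(160) + p(151) + p(146) - p(135) - p(129) + p(116) + p(109) - p(94) - p(86) + p(69) + p(60) - p(41) - p(31) + p(10)
= 1071823774337 + 980462880430 - 749474411781 - 625846753120 + 397125074750 + 301384802048 - 156919475295 - 107438159466 + 45060624582 + 27517052599 - 9035836076 - 4835271870 + 1188908248 + 541946240 - 92669720 - 34262962 + 3554345 + 966467 - 44583 - 6842 + 42
= 1171432692373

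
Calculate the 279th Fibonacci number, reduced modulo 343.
146

Matrix identity: Q^n = [[F_(n+1), F_n], [F_n, F_(n-1)]] with Q = [[1,1],[1,0]].
n = 279 = 100010111₂. Square-and-multiply, entries mod 343:
Q^1 = [[1,1],[1,0]]
Q^2 = (Q^1)² = [[2,1],[1,1]]
Q^4 = (Q^2)² = [[5,3],[3,2]]
Q^8 = (Q^4)² = [[34,21],[21,13]]
Q^17 = (Q^8)²·Q = [[183,225],[225,301]]
Q^34 = (Q^17)² = [[79,169],[169,253]]
Q^69 = (Q^34)²·Q = [[15,159],[159,199]]
Q^139 = (Q^69)²·Q = [[193,124],[124,69]]
Q^279 = (Q^139)²·Q = [[49,146],[146,246]]
F_279 mod 343 = Q^279[0][1] = 146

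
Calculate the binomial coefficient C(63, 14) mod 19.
0

Using Lucas' theorem:
Write n=63 and k=14 in base 19:
n in base 19: [3, 6]
k in base 19: [0, 14]
C(63,14) mod 19 = ∏ C(n_i, k_i) mod 19
Digit binomials (mod 19): C(3,0) = 1; C(6,14) = 0 (k_i > n_i)
Product: 1 × 0 = 0 ≡ 0 (mod 19)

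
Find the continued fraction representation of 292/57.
[5; 8, 7]

Euclidean algorithm steps:
292 = 5 × 57 + 7
57 = 8 × 7 + 1
7 = 7 × 1 + 0
Continued fraction: [5; 8, 7]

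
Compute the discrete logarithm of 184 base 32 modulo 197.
103

Baby-step giant-step with step n = ⌈√197⌉ = 15.
Baby steps 32^j mod 197 (j:value) for j=0..14: 0:1, 1:32, 2:39, 3:66, 4:142, 5:13, 6:22, 7:113, 8:70, 9:73, 10:169, 11:89, 12:90, 13:122, 14:161.
Giant-step multiplier: 32^(-15) ≡ 32^(196-15) = 32^181 ≡ 46 (mod 197).
Giant steps γ_i = 184·46^i mod 197: γ_0=184, γ_1=190, γ_2=72, γ_3=160, γ_4=71, γ_5=114, γ_6=122 (in table at j=13).
x = i·n + j = 6·15 + 13 = 103.
Check: 32^103 ≡ 184 (mod 197).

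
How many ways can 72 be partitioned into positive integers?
5392783

p(n) counts ways to write n as a sum of positive integers (order ignored).
Euler's pentagonal recurrence: p(k) = p(k-1) + p(k-2) - p(k-5) - p(k-7) + p(k-12) + p(k-15) - ... (offsets j(3j∓1)/2, signs ++--, p(0)=1, p(<0)=0).
DP table for k = 0..71: p(0)=1, p(1)=1, p(2)=2, p(3)=3, p(4)=5, p(5)=7, p(6)=11, p(7)=15, p(8)=22, p(9)=30, p(10)=42, p(11)=56, p(12)=77, p(13)=101, p(14)=135, p(15)=176, p(16)=231, p(17)=297, p(18)=385, p(19)=490, p(20)=627, p(21)=792, p(22)=1002, p(23)=1255, p(24)=1575, p(25)=1958, p(26)=2436, p(27)=3010, p(28)=3718, p(29)=4565, p(30)=5604, p(31)=6842, p(32)=8349, p(33)=10143, p(34)=12310, p(35)=14883, p(36)=17977, p(37)=21637, p(38)=26015, p(39)=31185, p(40)=37338, p(41)=44583, p(42)=53174, p(43)=63261, p(44)=75175, p(45)=89134, p(46)=105558, p(47)=124754, p(48)=147273, p(49)=173525, p(50)=204226, p(51)=239943, p(52)=281589, p(53)=329931, p(54)=386155, p(55)=451276, p(56)=526823, p(57)=614154, p(58)=715220, p(59)=831820, p(60)=966467, p(61)=1121505, p(62)=1300156, p(63)=1505499, p(64)=1741630, p(65)=2012558, p(66)=2323520, p(67)=2679689, p(68)=3087735, p(69)=3554345, p(70)=4087968, p(71)=4697205.
Final step: p(72) = p(71) + p(70) - p(67) - p(65) + p(60) + p(57) - p(50) - p(46) + p(37) + p(32) - p(21) - p(15) + p(2)
= 4697205 + 4087968 - 2679689 - 2012558 + 966467 + 614154 - 204226 - 105558 + 21637 + 8349 - 792 - 176 + 2
= 5392783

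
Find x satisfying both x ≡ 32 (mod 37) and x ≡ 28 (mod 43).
587

Using Chinese Remainder Theorem:
M = 37 × 43 = 1591
M1 = 43, M2 = 37
y1 = 43^(-1) mod 37 = 31
y2 = 37^(-1) mod 43 = 7
x = (32×43×31 + 28×37×7) mod 1591 = 587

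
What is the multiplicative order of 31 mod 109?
54

109 is prime, so ord(31) divides φ(109) = 108.
Divisors of 108: 1, 2, 3, 4, 6, 9, 12, 18, 27, 36, 54, 108.
Repeated squaring: 31^1 ≡ 31, 31^2 ≡ 89, 31^4 ≡ 73, 31^8 ≡ 97, 31^16 ≡ 35, 31^32 ≡ 26, 31^64 ≡ 22 (mod 109).
Test 31^d mod 109 for each divisor d in increasing order:
31^1 ≡ 31
31^2 ≡ 89
31^3 = 31^2·31^1 ≡ 34
31^4 ≡ 73
31^6 = 31^4·31^2 ≡ 66
31^9 = 31^8·31^1 ≡ 64
31^12 = 31^8·31^4 ≡ 105
31^18 = 31^16·31^2 ≡ 63
31^27 = 31^16·31^8·31^2·31^1 ≡ 108
31^36 = 31^32·31^4 ≡ 45
31^54 = 31^32·31^16·31^4·31^2 ≡ 1  ← first divisor giving 1
The order is 54.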